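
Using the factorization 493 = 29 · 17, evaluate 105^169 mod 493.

Mod 29: 105 ≡ 18; by Fermat, exponent reduces to 169 mod 28 = 1; 18^1 ≡ 18 (mod 29).
Mod 17: 105 ≡ 3; by Fermat, exponent reduces to 169 mod 16 = 9; 3^9 ≡ 14 (mod 17).
Combine by CRT: x ≡ 18 (mod 29), x ≡ 14 (mod 17) ⇒ x ≡ 337 (mod 493).

337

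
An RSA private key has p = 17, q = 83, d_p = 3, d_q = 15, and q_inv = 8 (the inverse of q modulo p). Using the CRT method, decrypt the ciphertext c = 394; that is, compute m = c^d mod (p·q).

554

m₁ = c^(d_p) mod p: c ≡ 3 (mod 17), and 3^3 mod 17 = 10.
m₂ = c^(d_q) mod q: c ≡ 62 (mod 83), and 62^15 mod 83 = 56.
h = q_inv·(m₁ − m₂) mod p = 8·(10 − 56) mod 17 = 6.
m = m₂ + h·q = 56 + 6·83 = 554.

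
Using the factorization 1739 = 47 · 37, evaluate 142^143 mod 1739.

Mod 47: 142 ≡ 1; by Fermat, exponent reduces to 143 mod 46 = 5; 1^5 ≡ 1 (mod 47).
Mod 37: 142 ≡ 31; by Fermat, exponent reduces to 143 mod 36 = 35; 31^35 ≡ 6 (mod 37).
Combine by CRT: x ≡ 1 (mod 47), x ≡ 6 (mod 37) ⇒ x ≡ 894 (mod 1739).

894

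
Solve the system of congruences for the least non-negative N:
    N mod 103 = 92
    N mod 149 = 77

From N ≡ 92 (mod 103) write N = 92 + 103t. Substituting into N ≡ 77 (mod 149) gives 103t ≡ 134 (mod 149), and since 103⁻¹ ≡ 68 (mod 149), t ≡ 23. Hence N ≡ 92 + 103·23 = 2461 (mod 15347).

2461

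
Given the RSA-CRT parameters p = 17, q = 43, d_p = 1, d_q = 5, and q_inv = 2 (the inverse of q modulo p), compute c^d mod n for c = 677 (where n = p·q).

371

m₁ = c^(d_p) mod p: c ≡ 14 (mod 17), and 14^1 mod 17 = 14.
m₂ = c^(d_q) mod q: c ≡ 32 (mod 43), and 32^5 mod 43 = 27.
h = q_inv·(m₁ − m₂) mod p = 2·(14 − 27) mod 17 = 8.
m = m₂ + h·q = 27 + 8·43 = 371.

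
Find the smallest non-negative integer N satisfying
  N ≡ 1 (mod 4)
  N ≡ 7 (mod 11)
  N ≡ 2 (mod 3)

29

The moduli are pairwise coprime; M = 4·11·3 = 132.
M/4 = 33; 33 ≡ 1 (mod 4), inverse 1.
M/11 = 12; 12 ≡ 1 (mod 11), inverse 1.
M/3 = 44; 44 ≡ 2 (mod 3); 2·2 ≡ 1, so inverse 2.
N ≡ 1·33·1 + 7·12·1 + 2·44·2 = 293.
293 mod 132 = 29.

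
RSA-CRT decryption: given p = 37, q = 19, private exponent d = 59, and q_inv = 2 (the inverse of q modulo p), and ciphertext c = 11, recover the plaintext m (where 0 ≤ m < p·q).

d_p = d mod (p−1) = 59 mod 36 = 23; d_q = d mod (q−1) = 5.
m₁ = c^(d_p) mod p: c ≡ 11 (mod 37), and 11^23 mod 37 = 27.
m₂ = c^(d_q) mod q: c ≡ 11 (mod 19), and 11^5 mod 19 = 7.
h = q_inv·(m₁ − m₂) mod p = 2·(27 − 7) mod 37 = 3.
m = m₂ + h·q = 7 + 3·19 = 64.

64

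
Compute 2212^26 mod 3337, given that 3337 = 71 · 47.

1484

Mod 71: 2212 ≡ 11; 11^26 ≡ 64 (mod 71).
Mod 47: 2212 ≡ 3; 3^26 ≡ 27 (mod 47).
Combine by CRT: x ≡ 64 (mod 71), x ≡ 27 (mod 47) ⇒ x ≡ 1484 (mod 3337).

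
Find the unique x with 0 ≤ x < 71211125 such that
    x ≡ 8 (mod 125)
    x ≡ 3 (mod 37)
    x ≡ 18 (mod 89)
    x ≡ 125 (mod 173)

Combine the congruences pairwise.
From x ≡ 8 (mod 125) write x = 8 + 125t. Substituting into x ≡ 3 (mod 37) gives 125t ≡ 32 (mod 37), and since 14⁻¹ ≡ 8 (mod 37), t ≡ 34. Hence x ≡ 8 + 125·34 = 4258 (mod 4625).
From x ≡ 4258 (mod 4625) write x = 4258 + 4625t. Substituting into x ≡ 18 (mod 89) gives 4625t ≡ 32 (mod 89), and since 86⁻¹ ≡ 59 (mod 89), t ≡ 19. Hence x ≡ 4258 + 4625·19 = 92133 (mod 411625).
From x ≡ 92133 (mod 411625) write x = 92133 + 411625t. Substituting into x ≡ 125 (mod 173) gives 411625t ≡ 28 (mod 173), and since 58⁻¹ ≡ 3 (mod 173), t ≡ 84. Hence x ≡ 92133 + 411625·84 = 34668633 (mod 71211125).

34668633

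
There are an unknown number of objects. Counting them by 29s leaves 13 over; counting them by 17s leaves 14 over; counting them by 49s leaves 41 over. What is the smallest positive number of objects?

13614

From N ≡ 13 (mod 29) write N = 13 + 29t. Substituting into N ≡ 14 (mod 17) gives 29t ≡ 1 (mod 17), and since 12⁻¹ ≡ 10 (mod 17), t ≡ 10. Hence N ≡ 13 + 29·10 = 303 (mod 493).
From N ≡ 303 (mod 493) write N = 303 + 493t. Substituting into N ≡ 41 (mod 49) gives 493t ≡ 32 (mod 49), and since 3⁻¹ ≡ 33 (mod 49), t ≡ 27. Hence N ≡ 303 + 493·27 = 13614 (mod 24157).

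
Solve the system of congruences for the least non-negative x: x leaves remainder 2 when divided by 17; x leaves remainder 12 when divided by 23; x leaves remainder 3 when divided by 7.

From x ≡ 2 (mod 17) write x = 2 + 17t. Substituting into x ≡ 12 (mod 23) gives 17t ≡ 10 (mod 23), and since 17⁻¹ ≡ 19 (mod 23), t ≡ 6. Hence x ≡ 2 + 17·6 = 104 (mod 391).
From x ≡ 104 (mod 391) write x = 104 + 391t. Substituting into x ≡ 3 (mod 7) gives 391t ≡ 4 (mod 7), and since 6⁻¹ ≡ 6 (mod 7), t ≡ 3. Hence x ≡ 104 + 391·3 = 1277 (mod 2737).

1277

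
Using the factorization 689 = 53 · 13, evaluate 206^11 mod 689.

Mod 53: 206 ≡ 47; 47^11 ≡ 28 (mod 53).
Mod 13: 206 ≡ 11; 11^11 ≡ 6 (mod 13).
Combine by CRT: x ≡ 28 (mod 53), x ≡ 6 (mod 13) ⇒ x ≡ 240 (mod 689).

240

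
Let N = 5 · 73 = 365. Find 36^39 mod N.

Mod 5: 36 ≡ 1; by Fermat, exponent reduces to 39 mod 4 = 3; 1^3 ≡ 1 (mod 5).
Mod 73: 36 ≡ 36; 36^39 ≡ 9 (mod 73).
Combine by CRT: x ≡ 1 (mod 5), x ≡ 9 (mod 73) ⇒ x ≡ 301 (mod 365).

301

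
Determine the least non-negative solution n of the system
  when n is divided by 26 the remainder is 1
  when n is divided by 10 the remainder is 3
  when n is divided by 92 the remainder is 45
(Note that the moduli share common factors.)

Combine the congruences pairwise.
gcd(26, 10) = 2 and 2 | (3 − 1), so the pair is consistent; merging gives n ≡ 53 (mod 130), where 130 = lcm(26, 10).
gcd(130, 92) = 2 and 2 | (45 − 53), so the pair is consistent; merging gives n ≡ 3173 (mod 5980), where 5980 = lcm(130, 92).
The solution is unique modulo lcm(26, 10, 92) = 5980.

3173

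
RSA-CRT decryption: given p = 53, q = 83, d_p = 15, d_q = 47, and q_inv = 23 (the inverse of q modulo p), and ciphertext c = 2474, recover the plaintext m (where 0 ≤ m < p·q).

m₁ = c^(d_p) mod p: c ≡ 36 (mod 53), and 36^15 mod 53 = 24.
m₂ = c^(d_q) mod q: c ≡ 67 (mod 83), and 67^47 mod 83 = 72.
h = q_inv·(m₁ − m₂) mod p = 23·(24 − 72) mod 53 = 9.
m = m₂ + h·q = 72 + 9·83 = 819.

819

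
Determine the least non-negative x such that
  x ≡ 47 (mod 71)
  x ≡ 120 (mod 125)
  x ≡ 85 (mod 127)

The moduli are pairwise coprime; N = 71·125·127 = 1127125.
N/71 = 15875; 15875 ≡ 42 (mod 71); 42·22 ≡ 1, so inverse 22.
N/125 = 9017; 9017 ≡ 17 (mod 125); 17·103 ≡ 1, so inverse 103.
N/127 = 8875; 8875 ≡ 112 (mod 127); 112·110 ≡ 1, so inverse 110.
x ≡ 47·15875·22 + 120·9017·103 + 85·8875·110 = 210846120.
210846120 mod 1127125 = 73745.

73745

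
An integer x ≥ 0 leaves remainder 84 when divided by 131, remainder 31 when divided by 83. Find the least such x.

From x ≡ 84 (mod 131) write x = 84 + 131t. Substituting into x ≡ 31 (mod 83) gives 131t ≡ 30 (mod 83), and since 48⁻¹ ≡ 64 (mod 83), t ≡ 11. Hence x ≡ 84 + 131·11 = 1525 (mod 10873).

1525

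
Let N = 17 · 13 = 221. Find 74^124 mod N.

217

Mod 17: 74 ≡ 6; by Fermat, exponent reduces to 124 mod 16 = 12; 6^12 ≡ 13 (mod 17).
Mod 13: 74 ≡ 9; by Fermat, exponent reduces to 124 mod 12 = 4; 9^4 ≡ 9 (mod 13).
Combine by CRT: x ≡ 13 (mod 17), x ≡ 9 (mod 13) ⇒ x ≡ 217 (mod 221).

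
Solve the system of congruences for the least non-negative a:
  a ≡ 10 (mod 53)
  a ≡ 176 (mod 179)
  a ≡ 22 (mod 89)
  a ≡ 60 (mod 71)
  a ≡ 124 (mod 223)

8715089884

From a ≡ 10 (mod 53) write a = 10 + 53t. Substituting into a ≡ 176 (mod 179) gives 53t ≡ 166 (mod 179), and since 53⁻¹ ≡ 152 (mod 179), t ≡ 172. Hence a ≡ 10 + 53·172 = 9126 (mod 9487).
From a ≡ 9126 (mod 9487) write a = 9126 + 9487t. Substituting into a ≡ 22 (mod 89) gives 9487t ≡ 63 (mod 89), and since 53⁻¹ ≡ 42 (mod 89), t ≡ 65. Hence a ≡ 9126 + 9487·65 = 625781 (mod 844343).
From a ≡ 625781 (mod 844343) write a = 625781 + 844343t. Substituting into a ≡ 60 (mod 71) gives 844343t ≡ 2 (mod 71), and since 11⁻¹ ≡ 13 (mod 71), t ≡ 26. Hence a ≡ 625781 + 844343·26 = 22578699 (mod 59948353).
From a ≡ 22578699 (mod 59948353) write a = 22578699 + 59948353t. Substituting into a ≡ 124 (mod 223) gives 59948353t ≡ 175 (mod 223), and since 155⁻¹ ≡ 141 (mod 223), t ≡ 145. Hence a ≡ 22578699 + 59948353·145 = 8715089884 (mod 13368482719).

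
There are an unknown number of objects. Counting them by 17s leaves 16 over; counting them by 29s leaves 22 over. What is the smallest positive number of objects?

254

Combine the congruences pairwise.
From N ≡ 16 (mod 17) write N = 16 + 17t. Substituting into N ≡ 22 (mod 29) gives 17t ≡ 6 (mod 29), and since 17⁻¹ ≡ 12 (mod 29), t ≡ 14. Hence N ≡ 16 + 17·14 = 254 (mod 493).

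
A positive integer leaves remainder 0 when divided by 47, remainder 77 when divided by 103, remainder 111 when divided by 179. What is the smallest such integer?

661337

The moduli are pairwise coprime; N = 47·103·179 = 866539.
N/47 = 18437; 18437 ≡ 13 (mod 47); 13·29 ≡ 1, so inverse 29.
N/103 = 8413; 8413 ≡ 70 (mod 103); 70·78 ≡ 1, so inverse 78.
N/179 = 4841; 4841 ≡ 8 (mod 179); 8·112 ≡ 1, so inverse 112.
k ≡ 0·18437·29 + 77·8413·78 + 111·4841·112 = 110711790.
110711790 mod 866539 = 661337.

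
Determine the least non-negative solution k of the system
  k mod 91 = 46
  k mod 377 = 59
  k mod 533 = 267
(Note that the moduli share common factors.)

102603

gcd(91, 377) = 13 and 13 | (59 − 46), so the pair is consistent; merging gives k ≡ 2321 (mod 2639), where 2639 = lcm(91, 377).
gcd(2639, 533) = 13 and 13 | (267 − 2321), so the pair is consistent; merging gives k ≡ 102603 (mod 108199), where 108199 = lcm(2639, 533).
The solution is unique modulo lcm(91, 377, 533) = 108199.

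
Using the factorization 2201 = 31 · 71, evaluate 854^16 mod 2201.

1068

Mod 31: 854 ≡ 17; 17^16 ≡ 14 (mod 31).
Mod 71: 854 ≡ 2; 2^16 ≡ 3 (mod 71).
Combine by CRT: x ≡ 14 (mod 31), x ≡ 3 (mod 71) ⇒ x ≡ 1068 (mod 2201).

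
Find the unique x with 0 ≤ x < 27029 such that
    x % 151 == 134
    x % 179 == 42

12214

From x ≡ 134 (mod 151) write x = 134 + 151t. Substituting into x ≡ 42 (mod 179) gives 151t ≡ 87 (mod 179), and since 151⁻¹ ≡ 147 (mod 179), t ≡ 80. Hence x ≡ 134 + 151·80 = 12214 (mod 27029).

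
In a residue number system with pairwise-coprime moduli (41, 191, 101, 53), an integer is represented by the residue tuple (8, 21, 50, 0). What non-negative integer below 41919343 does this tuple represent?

The moduli are pairwise coprime; N = 41·191·101·53 = 41919343.
N/41 = 1022423; 1022423 ≡ 6 (mod 41); 6·7 ≡ 1, so inverse 7.
N/191 = 219473; 219473 ≡ 14 (mod 191); 14·41 ≡ 1, so inverse 41.
N/101 = 415043; 415043 ≡ 34 (mod 101); 34·3 ≡ 1, so inverse 3.
N/53 = 790931; 790931 ≡ 12 (mod 53); 12·31 ≡ 1, so inverse 31.
x ≡ 8·1022423·7 + 21·219473·41 + 50·415043·3 + 0·790931·31 = 308478391.
308478391 mod 41919343 = 15042990.

15042990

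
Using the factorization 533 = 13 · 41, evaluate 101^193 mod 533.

Mod 13: 101 ≡ 10; by Fermat, exponent reduces to 193 mod 12 = 1; 10^1 ≡ 10 (mod 13).
Mod 41: 101 ≡ 19; by Fermat, exponent reduces to 193 mod 40 = 33; 19^33 ≡ 26 (mod 41).
Combine by CRT: x ≡ 10 (mod 13), x ≡ 26 (mod 41) ⇒ x ≡ 231 (mod 533).

231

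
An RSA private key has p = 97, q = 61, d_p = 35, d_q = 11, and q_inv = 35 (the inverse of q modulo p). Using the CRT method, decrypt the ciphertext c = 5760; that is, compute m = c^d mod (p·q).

3963

m₁ = c^(d_p) mod p: c ≡ 37 (mod 97), and 37^35 mod 97 = 83.
m₂ = c^(d_q) mod q: c ≡ 26 (mod 61), and 26^11 mod 61 = 59.
h = q_inv·(m₁ − m₂) mod p = 35·(83 − 59) mod 97 = 64.
m = m₂ + h·q = 59 + 64·61 = 3963.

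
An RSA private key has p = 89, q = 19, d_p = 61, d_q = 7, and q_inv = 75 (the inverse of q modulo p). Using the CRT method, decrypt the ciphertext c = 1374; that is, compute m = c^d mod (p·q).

m₁ = c^(d_p) mod p: c ≡ 39 (mod 89), and 39^61 mod 89 = 67.
m₂ = c^(d_q) mod q: c ≡ 6 (mod 19), and 6^7 mod 19 = 9.
h = q_inv·(m₁ − m₂) mod p = 75·(67 − 9) mod 89 = 78.
m = m₂ + h·q = 9 + 78·19 = 1491.

1491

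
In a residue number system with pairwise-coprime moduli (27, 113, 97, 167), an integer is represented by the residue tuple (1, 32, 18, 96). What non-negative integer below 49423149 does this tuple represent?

The moduli are pairwise coprime; N = 27·113·97·167 = 49423149.
N/27 = 1830487; 1830487 ≡ 22 (mod 27); 22·16 ≡ 1, so inverse 16.
N/113 = 437373; 437373 ≡ 63 (mod 113); 63·61 ≡ 1, so inverse 61.
N/97 = 509517; 509517 ≡ 73 (mod 97); 73·4 ≡ 1, so inverse 4.
N/167 = 295947; 295947 ≡ 23 (mod 167); 23·138 ≡ 1, so inverse 138.
x ≡ 1·1830487·16 + 32·437373·61 + 18·509517·4 + 96·295947·138 = 4840430968.
4840430968 mod 49423149 = 46385515.

46385515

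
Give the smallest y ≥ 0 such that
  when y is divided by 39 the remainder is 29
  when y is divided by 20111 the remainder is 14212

gcd(39, 20111) = 13 and 13 | (14212 − 29), so the pair is consistent; merging gives y ≡ 54434 (mod 60333), where 60333 = lcm(39, 20111).
The solution is unique modulo lcm(39, 20111) = 60333.

54434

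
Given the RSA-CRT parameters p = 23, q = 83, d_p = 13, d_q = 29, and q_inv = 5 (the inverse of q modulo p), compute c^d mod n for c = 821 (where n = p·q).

m₁ = c^(d_p) mod p: c ≡ 16 (mod 23), and 16^13 mod 23 = 3.
m₂ = c^(d_q) mod q: c ≡ 74 (mod 83), and 74^29 mod 83 = 35.
h = q_inv·(m₁ − m₂) mod p = 5·(3 − 35) mod 23 = 1.
m = m₂ + h·q = 35 + 1·83 = 118.

118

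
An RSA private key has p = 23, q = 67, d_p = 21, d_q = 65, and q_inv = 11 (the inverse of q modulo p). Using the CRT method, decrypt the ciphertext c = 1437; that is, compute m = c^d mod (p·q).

m₁ = c^(d_p) mod p: c ≡ 11 (mod 23), and 11^21 mod 23 = 21.
m₂ = c^(d_q) mod q: c ≡ 30 (mod 67), and 30^65 mod 67 = 38.
h = q_inv·(m₁ − m₂) mod p = 11·(21 − 38) mod 23 = 20.
m = m₂ + h·q = 38 + 20·67 = 1378.

1378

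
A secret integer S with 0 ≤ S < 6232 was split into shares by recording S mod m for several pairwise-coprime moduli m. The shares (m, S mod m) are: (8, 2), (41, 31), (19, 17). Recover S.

1138

From S ≡ 2 (mod 8) write S = 2 + 8t. Substituting into S ≡ 31 (mod 41) gives 8t ≡ 29 (mod 41), and since 8⁻¹ ≡ 36 (mod 41), t ≡ 19. Hence S ≡ 2 + 8·19 = 154 (mod 328).
From S ≡ 154 (mod 328) write S = 154 + 328t. Substituting into S ≡ 17 (mod 19) gives 328t ≡ 15 (mod 19), and since 5⁻¹ ≡ 4 (mod 19), t ≡ 3. Hence S ≡ 154 + 328·3 = 1138 (mod 6232).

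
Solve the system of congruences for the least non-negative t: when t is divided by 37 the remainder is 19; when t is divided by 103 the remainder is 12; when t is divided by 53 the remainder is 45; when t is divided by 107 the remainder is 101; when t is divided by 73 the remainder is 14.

Combine the congruences pairwise.
From t ≡ 19 (mod 37) write t = 19 + 37s. Substituting into t ≡ 12 (mod 103) gives 37s ≡ 96 (mod 103), and since 37⁻¹ ≡ 39 (mod 103), s ≡ 36. Hence t ≡ 19 + 37·36 = 1351 (mod 3811).
From t ≡ 1351 (mod 3811) write t = 1351 + 3811s. Substituting into t ≡ 45 (mod 53) gives 3811s ≡ 19 (mod 53), and since 48⁻¹ ≡ 21 (mod 53), s ≡ 28. Hence t ≡ 1351 + 3811·28 = 108059 (mod 201983).
From t ≡ 108059 (mod 201983) write t = 108059 + 201983s. Substituting into t ≡ 101 (mod 107) gives 201983s ≡ 5 (mod 107), and since 74⁻¹ ≡ 94 (mod 107), s ≡ 42. Hence t ≡ 108059 + 201983·42 = 8591345 (mod 21612181).
From t ≡ 8591345 (mod 21612181) write t = 8591345 + 21612181s. Substituting into t ≡ 14 (mod 73) gives 21612181s ≡ 39 (mod 73), and since 20⁻¹ ≡ 11 (mod 73), s ≡ 64. Hence t ≡ 8591345 + 21612181·64 = 1391770929 (mod 1577689213).

1391770929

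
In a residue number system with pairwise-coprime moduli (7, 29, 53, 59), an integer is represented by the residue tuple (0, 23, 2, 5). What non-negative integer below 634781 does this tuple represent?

514367

Combine the congruences pairwise.
From x ≡ 0 (mod 7) write x = 0 + 7t. Substituting into x ≡ 23 (mod 29) gives 7t ≡ 23 (mod 29), and since 7⁻¹ ≡ 25 (mod 29), t ≡ 24. Hence x ≡ 0 + 7·24 = 168 (mod 203).
From x ≡ 168 (mod 203) write x = 168 + 203t. Substituting into x ≡ 2 (mod 53) gives 203t ≡ 46 (mod 53), and since 44⁻¹ ≡ 47 (mod 53), t ≡ 42. Hence x ≡ 168 + 203·42 = 8694 (mod 10759).
From x ≡ 8694 (mod 10759) write x = 8694 + 10759t. Substituting into x ≡ 5 (mod 59) gives 10759t ≡ 43 (mod 59), and since 21⁻¹ ≡ 45 (mod 59), t ≡ 47. Hence x ≡ 8694 + 10759·47 = 514367 (mod 634781).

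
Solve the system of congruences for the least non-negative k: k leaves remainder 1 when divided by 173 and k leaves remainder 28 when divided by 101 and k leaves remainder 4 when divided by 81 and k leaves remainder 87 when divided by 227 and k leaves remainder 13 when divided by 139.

12938653912

The moduli are pairwise coprime; N = 173·101·81·227·139 = 44657371089.
N/173 = 258135093; 258135093 ≡ 63 (mod 173); 63·11 ≡ 1, so inverse 11.
N/101 = 442152189; 442152189 ≡ 45 (mod 101); 45·9 ≡ 1, so inverse 9.
N/81 = 551325569; 551325569 ≡ 41 (mod 81); 41·2 ≡ 1, so inverse 2.
N/227 = 196728507; 196728507 ≡ 92 (mod 227); 92·190 ≡ 1, so inverse 190.
N/139 = 321276051; 321276051 ≡ 69 (mod 139); 69·137 ≡ 1, so inverse 137.
k ≡ 1·258135093·11 + 28·442152189·9 + 4·551325569·2 + 87·196728507·190 + 13·321276051·137 = 3942787309744.
3942787309744 mod 44657371089 = 12938653912.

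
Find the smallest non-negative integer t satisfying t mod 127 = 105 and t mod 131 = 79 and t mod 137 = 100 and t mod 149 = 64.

From t ≡ 105 (mod 127) write t = 105 + 127s. Substituting into t ≡ 79 (mod 131) gives 127s ≡ 105 (mod 131), and since 127⁻¹ ≡ 98 (mod 131), s ≡ 72. Hence t ≡ 105 + 127·72 = 9249 (mod 16637).
From t ≡ 9249 (mod 16637) write t = 9249 + 16637s. Substituting into t ≡ 100 (mod 137) gives 16637s ≡ 30 (mod 137), and since 60⁻¹ ≡ 16 (mod 137), s ≡ 69. Hence t ≡ 9249 + 16637·69 = 1157202 (mod 2279269).
From t ≡ 1157202 (mod 2279269) write t = 1157202 + 2279269s. Substituting into t ≡ 64 (mod 149) gives 2279269s ≡ 145 (mod 149), and since 16⁻¹ ≡ 28 (mod 149), s ≡ 37. Hence t ≡ 1157202 + 2279269·37 = 85490155 (mod 339611081).

85490155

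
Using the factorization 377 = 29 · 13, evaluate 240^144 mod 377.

Mod 29: 240 ≡ 8; by Fermat, exponent reduces to 144 mod 28 = 4; 8^4 ≡ 7 (mod 29).
Mod 13: 240 ≡ 6; since 12 | 144, by Fermat 6^144 ≡ 1 (mod 13).
Combine by CRT: x ≡ 7 (mod 29), x ≡ 1 (mod 13) ⇒ x ≡ 326 (mod 377).

326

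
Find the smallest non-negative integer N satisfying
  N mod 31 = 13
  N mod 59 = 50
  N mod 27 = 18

11142

From N ≡ 13 (mod 31) write N = 13 + 31t. Substituting into N ≡ 50 (mod 59) gives 31t ≡ 37 (mod 59), and since 31⁻¹ ≡ 40 (mod 59), t ≡ 5. Hence N ≡ 13 + 31·5 = 168 (mod 1829).
From N ≡ 168 (mod 1829) write N = 168 + 1829t. Substituting into N ≡ 18 (mod 27) gives 1829t ≡ 12 (mod 27), and since 20⁻¹ ≡ 23 (mod 27), t ≡ 6. Hence N ≡ 168 + 1829·6 = 11142 (mod 49383).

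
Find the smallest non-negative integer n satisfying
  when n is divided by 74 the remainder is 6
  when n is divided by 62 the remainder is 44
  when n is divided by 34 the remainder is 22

gcd(74, 62) = 2 and 2 | (44 − 6), so the pair is consistent; merging gives n ≡ 2152 (mod 2294), where 2294 = lcm(74, 62).
gcd(2294, 34) = 2 and 2 | (22 − 2152), so the pair is consistent; merging gives n ≡ 13622 (mod 38998), where 38998 = lcm(2294, 34).
The solution is unique modulo lcm(74, 62, 34) = 38998.

13622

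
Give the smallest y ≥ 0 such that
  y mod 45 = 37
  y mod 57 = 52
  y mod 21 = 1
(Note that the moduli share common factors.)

2332

gcd(45, 57) = 3 and 3 | (52 − 37), so the pair is consistent; merging gives y ≡ 622 (mod 855), where 855 = lcm(45, 57).
gcd(855, 21) = 3 and 3 | (1 − 622), so the pair is consistent; merging gives y ≡ 2332 (mod 5985), where 5985 = lcm(855, 21).
The solution is unique modulo lcm(45, 57, 21) = 5985.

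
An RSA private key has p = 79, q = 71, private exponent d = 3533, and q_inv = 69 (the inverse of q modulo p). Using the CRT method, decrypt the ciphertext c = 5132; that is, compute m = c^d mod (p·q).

953

d_p = d mod (p−1) = 3533 mod 78 = 23; d_q = d mod (q−1) = 33.
m₁ = c^(d_p) mod p: c ≡ 76 (mod 79), and 76^23 mod 79 = 5.
m₂ = c^(d_q) mod q: c ≡ 20 (mod 71), and 20^33 mod 71 = 30.
h = q_inv·(m₁ − m₂) mod p = 69·(5 − 30) mod 79 = 13.
m = m₂ + h·q = 30 + 13·71 = 953.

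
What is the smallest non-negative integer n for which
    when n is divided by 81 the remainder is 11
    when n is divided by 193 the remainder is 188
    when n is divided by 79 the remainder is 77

1199297

The moduli are pairwise coprime; M = 81·193·79 = 1235007.
M/81 = 15247; 15247 ≡ 19 (mod 81); 19·64 ≡ 1, so inverse 64.
M/193 = 6399; 6399 ≡ 30 (mod 193); 30·148 ≡ 1, so inverse 148.
M/79 = 15633; 15633 ≡ 70 (mod 79); 70·35 ≡ 1, so inverse 35.
n ≡ 11·15247·64 + 188·6399·148 + 77·15633·35 = 230910599.
230910599 mod 1235007 = 1199297.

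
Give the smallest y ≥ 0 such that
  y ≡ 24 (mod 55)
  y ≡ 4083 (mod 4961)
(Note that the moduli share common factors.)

9044

gcd(55, 4961) = 11 and 11 | (4083 − 24), so the pair is consistent; merging gives y ≡ 9044 (mod 24805), where 24805 = lcm(55, 4961).
The solution is unique modulo lcm(55, 4961) = 24805.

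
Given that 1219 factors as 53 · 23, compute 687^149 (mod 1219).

1019

Mod 53: 687 ≡ 51; by Fermat, exponent reduces to 149 mod 52 = 45; 51^45 ≡ 12 (mod 53).
Mod 23: 687 ≡ 20; by Fermat, exponent reduces to 149 mod 22 = 17; 20^17 ≡ 7 (mod 23).
Combine by CRT: x ≡ 12 (mod 53), x ≡ 7 (mod 23) ⇒ x ≡ 1019 (mod 1219).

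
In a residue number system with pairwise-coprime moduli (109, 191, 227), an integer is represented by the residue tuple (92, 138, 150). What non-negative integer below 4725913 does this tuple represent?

The moduli are pairwise coprime; N = 109·191·227 = 4725913.
N/109 = 43357; 43357 ≡ 84 (mod 109); 84·61 ≡ 1, so inverse 61.
N/191 = 24743; 24743 ≡ 104 (mod 191); 104·90 ≡ 1, so inverse 90.
N/227 = 20819; 20819 ≡ 162 (mod 227); 162·220 ≡ 1, so inverse 220.
x ≡ 92·43357·61 + 138·24743·90 + 150·20819·220 = 1237654544.
1237654544 mod 4725913 = 4191251.

4191251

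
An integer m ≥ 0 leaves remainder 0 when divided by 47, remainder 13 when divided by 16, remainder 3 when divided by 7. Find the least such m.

The moduli are pairwise coprime; N = 47·16·7 = 5264.
N/47 = 112; 112 ≡ 18 (mod 47); 18·34 ≡ 1, so inverse 34.
N/16 = 329; 329 ≡ 9 (mod 16); 9·9 ≡ 1, so inverse 9.
N/7 = 752; 752 ≡ 3 (mod 7); 3·5 ≡ 1, so inverse 5.
m ≡ 0·112·34 + 13·329·9 + 3·752·5 = 49773.
49773 mod 5264 = 2397.

2397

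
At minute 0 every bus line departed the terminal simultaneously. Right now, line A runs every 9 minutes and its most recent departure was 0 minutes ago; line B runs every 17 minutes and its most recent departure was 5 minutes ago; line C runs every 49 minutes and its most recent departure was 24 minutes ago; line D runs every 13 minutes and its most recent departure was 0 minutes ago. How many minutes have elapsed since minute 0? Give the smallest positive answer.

58383

The moduli are pairwise coprime; N = 9·17·49·13 = 97461.
N/9 = 10829; 10829 ≡ 2 (mod 9); 2·5 ≡ 1, so inverse 5.
N/17 = 5733; 5733 ≡ 4 (mod 17); 4·13 ≡ 1, so inverse 13.
N/49 = 1989; 1989 ≡ 29 (mod 49); 29·22 ≡ 1, so inverse 22.
N/13 = 7497; 7497 ≡ 9 (mod 13); 9·3 ≡ 1, so inverse 3.
t ≡ 0·10829·5 + 5·5733·13 + 24·1989·22 + 0·7497·3 = 1422837.
1422837 mod 97461 = 58383.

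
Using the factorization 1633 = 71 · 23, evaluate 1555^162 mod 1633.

1600

Mod 71: 1555 ≡ 64; by Fermat, exponent reduces to 162 mod 70 = 22; 64^22 ≡ 38 (mod 71).
Mod 23: 1555 ≡ 14; by Fermat, exponent reduces to 162 mod 22 = 8; 14^8 ≡ 13 (mod 23).
Combine by CRT: x ≡ 38 (mod 71), x ≡ 13 (mod 23) ⇒ x ≡ 1600 (mod 1633).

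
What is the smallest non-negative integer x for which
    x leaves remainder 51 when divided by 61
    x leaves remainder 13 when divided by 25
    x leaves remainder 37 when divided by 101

10238

Combine the congruences pairwise.
From x ≡ 51 (mod 61) write x = 51 + 61t. Substituting into x ≡ 13 (mod 25) gives 61t ≡ 12 (mod 25), and since 11⁻¹ ≡ 16 (mod 25), t ≡ 17. Hence x ≡ 51 + 61·17 = 1088 (mod 1525).
From x ≡ 1088 (mod 1525) write x = 1088 + 1525t. Substituting into x ≡ 37 (mod 101) gives 1525t ≡ 60 (mod 101), and since 10⁻¹ ≡ 91 (mod 101), t ≡ 6. Hence x ≡ 1088 + 1525·6 = 10238 (mod 154025).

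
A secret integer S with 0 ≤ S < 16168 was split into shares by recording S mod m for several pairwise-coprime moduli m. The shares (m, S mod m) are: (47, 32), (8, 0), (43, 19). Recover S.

The moduli are pairwise coprime; N = 47·8·43 = 16168.
N/47 = 344; 344 ≡ 15 (mod 47); 15·22 ≡ 1, so inverse 22.
N/8 = 2021; 2021 ≡ 5 (mod 8); 5·5 ≡ 1, so inverse 5.
N/43 = 376; 376 ≡ 32 (mod 43); 32·39 ≡ 1, so inverse 39.
S ≡ 32·344·22 + 0·2021·5 + 19·376·39 = 520792.
520792 mod 16168 = 3416.

3416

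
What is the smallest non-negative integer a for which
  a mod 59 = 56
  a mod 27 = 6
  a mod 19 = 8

The moduli are pairwise coprime; N = 59·27·19 = 30267.
N/59 = 513; 513 ≡ 41 (mod 59); 41·36 ≡ 1, so inverse 36.
N/27 = 1121; 1121 ≡ 14 (mod 27); 14·2 ≡ 1, so inverse 2.
N/19 = 1593; 1593 ≡ 16 (mod 19); 16·6 ≡ 1, so inverse 6.
a ≡ 56·513·36 + 6·1121·2 + 8·1593·6 = 1124124.
1124124 mod 30267 = 4245.

4245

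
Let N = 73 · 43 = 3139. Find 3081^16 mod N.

1565

Mod 73: 3081 ≡ 15; 15^16 ≡ 32 (mod 73).
Mod 43: 3081 ≡ 28; 28^16 ≡ 17 (mod 43).
Combine by CRT: x ≡ 32 (mod 73), x ≡ 17 (mod 43) ⇒ x ≡ 1565 (mod 3139).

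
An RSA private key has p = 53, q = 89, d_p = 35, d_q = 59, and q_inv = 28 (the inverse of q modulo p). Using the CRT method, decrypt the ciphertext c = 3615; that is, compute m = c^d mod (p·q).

m₁ = c^(d_p) mod p: c ≡ 11 (mod 53), and 11^35 mod 53 = 4.
m₂ = c^(d_q) mod q: c ≡ 55 (mod 89), and 55^59 mod 89 = 34.
h = q_inv·(m₁ − m₂) mod p = 28·(4 − 34) mod 53 = 8.
m = m₂ + h·q = 34 + 8·89 = 746.

746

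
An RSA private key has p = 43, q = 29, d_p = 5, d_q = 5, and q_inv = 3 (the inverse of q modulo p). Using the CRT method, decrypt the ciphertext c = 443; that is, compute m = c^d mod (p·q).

375

m₁ = c^(d_p) mod p: c ≡ 13 (mod 43), and 13^5 mod 43 = 31.
m₂ = c^(d_q) mod q: c ≡ 8 (mod 29), and 8^5 mod 29 = 27.
h = q_inv·(m₁ − m₂) mod p = 3·(31 − 27) mod 43 = 12.
m = m₂ + h·q = 27 + 12·29 = 375.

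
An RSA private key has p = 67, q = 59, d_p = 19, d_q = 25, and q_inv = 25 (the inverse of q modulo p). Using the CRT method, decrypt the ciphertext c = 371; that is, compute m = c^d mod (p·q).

808

m₁ = c^(d_p) mod p: c ≡ 36 (mod 67), and 36^19 mod 67 = 4.
m₂ = c^(d_q) mod q: c ≡ 17 (mod 59), and 17^25 mod 59 = 41.
h = q_inv·(m₁ − m₂) mod p = 25·(4 − 41) mod 67 = 13.
m = m₂ + h·q = 41 + 13·59 = 808.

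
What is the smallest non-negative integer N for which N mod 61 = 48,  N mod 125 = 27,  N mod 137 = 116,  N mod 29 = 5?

3973527

Combine the congruences pairwise.
From N ≡ 48 (mod 61) write N = 48 + 61t. Substituting into N ≡ 27 (mod 125) gives 61t ≡ 104 (mod 125), and since 61⁻¹ ≡ 41 (mod 125), t ≡ 14. Hence N ≡ 48 + 61·14 = 902 (mod 7625).
From N ≡ 902 (mod 7625) write N = 902 + 7625t. Substituting into N ≡ 116 (mod 137) gives 7625t ≡ 36 (mod 137), and since 90⁻¹ ≡ 102 (mod 137), t ≡ 110. Hence N ≡ 902 + 7625·110 = 839652 (mod 1044625).
From N ≡ 839652 (mod 1044625) write N = 839652 + 1044625t. Substituting into N ≡ 5 (mod 29) gives 1044625t ≡ 19 (mod 29), and since 16⁻¹ ≡ 20 (mod 29), t ≡ 3. Hence N ≡ 839652 + 1044625·3 = 3973527 (mod 30294125).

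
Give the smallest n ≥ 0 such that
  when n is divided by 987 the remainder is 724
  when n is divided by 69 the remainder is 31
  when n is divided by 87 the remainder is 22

Combine the congruences pairwise.
gcd(987, 69) = 3 and 3 | (31 − 724), so the pair is consistent; merging gives n ≡ 13555 (mod 22701), where 22701 = lcm(987, 69).
gcd(22701, 87) = 3 and 3 | (22 − 13555), so the pair is consistent; merging gives n ≡ 195163 (mod 658329), where 658329 = lcm(22701, 87).
The solution is unique modulo lcm(987, 69, 87) = 658329.

195163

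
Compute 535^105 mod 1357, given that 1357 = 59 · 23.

403

Mod 59: 535 ≡ 4; by Fermat, exponent reduces to 105 mod 58 = 47; 4^47 ≡ 49 (mod 59).
Mod 23: 535 ≡ 6; by Fermat, exponent reduces to 105 mod 22 = 17; 6^17 ≡ 12 (mod 23).
Combine by CRT: x ≡ 49 (mod 59), x ≡ 12 (mod 23) ⇒ x ≡ 403 (mod 1357).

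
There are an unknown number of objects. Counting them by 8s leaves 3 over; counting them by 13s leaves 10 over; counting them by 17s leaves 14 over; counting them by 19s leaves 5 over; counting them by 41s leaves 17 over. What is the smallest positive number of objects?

1366219

Combine the congruences pairwise.
From N ≡ 3 (mod 8) write N = 3 + 8t. Substituting into N ≡ 10 (mod 13) gives 8t ≡ 7 (mod 13), and since 8⁻¹ ≡ 5 (mod 13), t ≡ 9. Hence N ≡ 3 + 8·9 = 75 (mod 104).
From N ≡ 75 (mod 104) write N = 75 + 104t. Substituting into N ≡ 14 (mod 17) gives 104t ≡ 7 (mod 17), and since 2⁻¹ ≡ 9 (mod 17), t ≡ 12. Hence N ≡ 75 + 104·12 = 1323 (mod 1768).
From N ≡ 1323 (mod 1768) write N = 1323 + 1768t. Substituting into N ≡ 5 (mod 19) gives 1768t ≡ 12 (mod 19), and since 1⁻¹ ≡ 1 (mod 19), t ≡ 12. Hence N ≡ 1323 + 1768·12 = 22539 (mod 33592).
From N ≡ 22539 (mod 33592) write N = 22539 + 33592t. Substituting into N ≡ 17 (mod 41) gives 33592t ≡ 28 (mod 41), and since 13⁻¹ ≡ 19 (mod 41), t ≡ 40. Hence N ≡ 22539 + 33592·40 = 1366219 (mod 1377272).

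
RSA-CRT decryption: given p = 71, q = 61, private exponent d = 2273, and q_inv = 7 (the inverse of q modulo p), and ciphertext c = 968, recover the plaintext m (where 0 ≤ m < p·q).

1610

d_p = d mod (p−1) = 2273 mod 70 = 33; d_q = d mod (q−1) = 53.
m₁ = c^(d_p) mod p: c ≡ 45 (mod 71), and 45^33 mod 71 = 48.
m₂ = c^(d_q) mod q: c ≡ 53 (mod 61), and 53^53 mod 61 = 24.
h = q_inv·(m₁ − m₂) mod p = 7·(48 − 24) mod 71 = 26.
m = m₂ + h·q = 24 + 26·61 = 1610.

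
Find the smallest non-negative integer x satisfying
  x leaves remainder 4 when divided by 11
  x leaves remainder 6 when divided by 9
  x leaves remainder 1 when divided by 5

411

Combine the congruences pairwise.
From x ≡ 4 (mod 11) write x = 4 + 11t. Substituting into x ≡ 6 (mod 9) gives 11t ≡ 2 (mod 9), and since 2⁻¹ ≡ 5 (mod 9), t ≡ 1. Hence x ≡ 4 + 11·1 = 15 (mod 99).
From x ≡ 15 (mod 99) write x = 15 + 99t. Substituting into x ≡ 1 (mod 5) gives 99t ≡ 1 (mod 5), and since 4⁻¹ ≡ 4 (mod 5), t ≡ 4. Hence x ≡ 15 + 99·4 = 411 (mod 495).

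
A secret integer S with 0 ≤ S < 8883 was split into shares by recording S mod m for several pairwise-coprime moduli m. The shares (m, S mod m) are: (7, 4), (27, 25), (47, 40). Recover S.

2860

The moduli are pairwise coprime; N = 7·27·47 = 8883.
N/7 = 1269; 1269 ≡ 2 (mod 7); 2·4 ≡ 1, so inverse 4.
N/27 = 329; 329 ≡ 5 (mod 27); 5·11 ≡ 1, so inverse 11.
N/47 = 189; 189 ≡ 1 (mod 47), inverse 1.
S ≡ 4·1269·4 + 25·329·11 + 40·189·1 = 118339.
118339 mod 8883 = 2860.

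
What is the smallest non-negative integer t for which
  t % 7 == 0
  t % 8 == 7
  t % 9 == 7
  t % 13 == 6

4543

The moduli are pairwise coprime; N = 7·8·9·13 = 6552.
N/7 = 936; 936 ≡ 5 (mod 7); 5·3 ≡ 1, so inverse 3.
N/8 = 819; 819 ≡ 3 (mod 8); 3·3 ≡ 1, so inverse 3.
N/9 = 728; 728 ≡ 8 (mod 9); 8·8 ≡ 1, so inverse 8.
N/13 = 504; 504 ≡ 10 (mod 13); 10·4 ≡ 1, so inverse 4.
t ≡ 0·936·3 + 7·819·3 + 7·728·8 + 6·504·4 = 70063.
70063 mod 6552 = 4543.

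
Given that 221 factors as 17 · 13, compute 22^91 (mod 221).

113

Mod 17: 22 ≡ 5; by Fermat, exponent reduces to 91 mod 16 = 11; 5^11 ≡ 11 (mod 17).
Mod 13: 22 ≡ 9; by Fermat, exponent reduces to 91 mod 12 = 7; 9^7 ≡ 9 (mod 13).
Combine by CRT: x ≡ 11 (mod 17), x ≡ 9 (mod 13) ⇒ x ≡ 113 (mod 221).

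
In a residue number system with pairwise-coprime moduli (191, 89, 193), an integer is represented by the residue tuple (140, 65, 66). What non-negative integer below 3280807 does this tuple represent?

The moduli are pairwise coprime; N = 191·89·193 = 3280807.
N/191 = 17177; 17177 ≡ 178 (mod 191); 178·44 ≡ 1, so inverse 44.
N/89 = 36863; 36863 ≡ 17 (mod 89); 17·21 ≡ 1, so inverse 21.
N/193 = 16999; 16999 ≡ 15 (mod 193); 15·103 ≡ 1, so inverse 103.
x ≡ 140·17177·44 + 65·36863·21 + 66·16999·103 = 271687517.
271687517 mod 3280807 = 2661343.

2661343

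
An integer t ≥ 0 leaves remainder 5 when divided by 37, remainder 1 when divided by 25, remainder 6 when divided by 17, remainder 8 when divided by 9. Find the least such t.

The moduli are pairwise coprime; N = 37·25·17·9 = 141525.
N/37 = 3825; 3825 ≡ 14 (mod 37); 14·8 ≡ 1, so inverse 8.
N/25 = 5661; 5661 ≡ 11 (mod 25); 11·16 ≡ 1, so inverse 16.
N/17 = 8325; 8325 ≡ 12 (mod 17); 12·10 ≡ 1, so inverse 10.
N/9 = 15725; 15725 ≡ 2 (mod 9); 2·5 ≡ 1, so inverse 5.
t ≡ 5·3825·8 + 1·5661·16 + 6·8325·10 + 8·15725·5 = 1372076.
1372076 mod 141525 = 98351.

98351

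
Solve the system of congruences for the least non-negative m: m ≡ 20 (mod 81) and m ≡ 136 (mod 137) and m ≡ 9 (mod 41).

Combine the congruences pairwise.
From m ≡ 20 (mod 81) write m = 20 + 81t. Substituting into m ≡ 136 (mod 137) gives 81t ≡ 116 (mod 137), and since 81⁻¹ ≡ 22 (mod 137), t ≡ 86. Hence m ≡ 20 + 81·86 = 6986 (mod 11097).
From m ≡ 6986 (mod 11097) write m = 6986 + 11097t. Substituting into m ≡ 9 (mod 41) gives 11097t ≡ 34 (mod 41), and since 27⁻¹ ≡ 38 (mod 41), t ≡ 21. Hence m ≡ 6986 + 11097·21 = 240023 (mod 454977).

240023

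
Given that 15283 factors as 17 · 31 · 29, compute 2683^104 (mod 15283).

14466

Mod 17: 2683 ≡ 14; by Fermat, exponent reduces to 104 mod 16 = 8; 14^8 ≡ 16 (mod 17).
Mod 31: 2683 ≡ 17; by Fermat, exponent reduces to 104 mod 30 = 14; 17^14 ≡ 20 (mod 31).
Mod 29: 2683 ≡ 15; by Fermat, exponent reduces to 104 mod 28 = 20; 15^20 ≡ 24 (mod 29).
Combine by CRT: x ≡ 16 (mod 17), x ≡ 20 (mod 31), x ≡ 24 (mod 29) ⇒ x ≡ 14466 (mod 15283).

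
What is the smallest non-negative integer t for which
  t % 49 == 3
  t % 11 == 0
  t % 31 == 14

5687

Combine the congruences pairwise.
From t ≡ 3 (mod 49) write t = 3 + 49s. Substituting into t ≡ 0 (mod 11) gives 49s ≡ 8 (mod 11), and since 5⁻¹ ≡ 9 (mod 11), s ≡ 6. Hence t ≡ 3 + 49·6 = 297 (mod 539).
From t ≡ 297 (mod 539) write t = 297 + 539s. Substituting into t ≡ 14 (mod 31) gives 539s ≡ 27 (mod 31), and since 12⁻¹ ≡ 13 (mod 31), s ≡ 10. Hence t ≡ 297 + 539·10 = 5687 (mod 16709).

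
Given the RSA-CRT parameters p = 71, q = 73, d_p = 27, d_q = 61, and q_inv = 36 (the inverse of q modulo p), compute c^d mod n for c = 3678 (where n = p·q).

m₁ = c^(d_p) mod p: c ≡ 57 (mod 71), and 57^27 mod 71 = 54.
m₂ = c^(d_q) mod q: c ≡ 28 (mod 73), and 28^61 mod 73 = 68.
h = q_inv·(m₁ − m₂) mod p = 36·(54 − 68) mod 71 = 64.
m = m₂ + h·q = 68 + 64·73 = 4740.

4740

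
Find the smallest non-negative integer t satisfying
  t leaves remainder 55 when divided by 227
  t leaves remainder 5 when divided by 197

From t ≡ 55 (mod 227) write t = 55 + 227s. Substituting into t ≡ 5 (mod 197) gives 227s ≡ 147 (mod 197), and since 30⁻¹ ≡ 46 (mod 197), s ≡ 64. Hence t ≡ 55 + 227·64 = 14583 (mod 44719).

14583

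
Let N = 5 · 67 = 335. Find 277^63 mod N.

293

Mod 5: 277 ≡ 2; by Fermat, exponent reduces to 63 mod 4 = 3; 2^3 ≡ 3 (mod 5).
Mod 67: 277 ≡ 9; 9^63 ≡ 25 (mod 67).
Combine by CRT: x ≡ 3 (mod 5), x ≡ 25 (mod 67) ⇒ x ≡ 293 (mod 335).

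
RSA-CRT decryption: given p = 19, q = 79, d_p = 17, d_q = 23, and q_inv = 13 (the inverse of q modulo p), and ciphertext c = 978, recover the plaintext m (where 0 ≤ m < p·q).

758

m₁ = c^(d_p) mod p: c ≡ 9 (mod 19), and 9^17 mod 19 = 17.
m₂ = c^(d_q) mod q: c ≡ 30 (mod 79), and 30^23 mod 79 = 47.
h = q_inv·(m₁ − m₂) mod p = 13·(17 − 47) mod 19 = 9.
m = m₂ + h·q = 47 + 9·79 = 758.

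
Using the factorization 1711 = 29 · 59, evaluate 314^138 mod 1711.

94

Mod 29: 314 ≡ 24; by Fermat, exponent reduces to 138 mod 28 = 26; 24^26 ≡ 7 (mod 29).
Mod 59: 314 ≡ 19; by Fermat, exponent reduces to 138 mod 58 = 22; 19^22 ≡ 35 (mod 59).
Combine by CRT: x ≡ 7 (mod 29), x ≡ 35 (mod 59) ⇒ x ≡ 94 (mod 1711).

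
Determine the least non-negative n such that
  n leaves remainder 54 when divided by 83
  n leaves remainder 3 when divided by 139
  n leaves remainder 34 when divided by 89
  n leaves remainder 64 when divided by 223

52878939

From n ≡ 54 (mod 83) write n = 54 + 83t. Substituting into n ≡ 3 (mod 139) gives 83t ≡ 88 (mod 139), and since 83⁻¹ ≡ 67 (mod 139), t ≡ 58. Hence n ≡ 54 + 83·58 = 4868 (mod 11537).
From n ≡ 4868 (mod 11537) write n = 4868 + 11537t. Substituting into n ≡ 34 (mod 89) gives 11537t ≡ 61 (mod 89), and since 56⁻¹ ≡ 62 (mod 89), t ≡ 44. Hence n ≡ 4868 + 11537·44 = 512496 (mod 1026793).
From n ≡ 512496 (mod 1026793) write n = 512496 + 1026793t. Substituting into n ≡ 64 (mod 223) gives 1026793t ≡ 22 (mod 223), and since 101⁻¹ ≡ 53 (mod 223), t ≡ 51. Hence n ≡ 512496 + 1026793·51 = 52878939 (mod 228974839).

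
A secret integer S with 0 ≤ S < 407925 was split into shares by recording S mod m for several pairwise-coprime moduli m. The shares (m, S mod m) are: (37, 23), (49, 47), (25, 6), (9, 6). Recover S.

70656

Combine the congruences pairwise.
From S ≡ 23 (mod 37) write S = 23 + 37t. Substituting into S ≡ 47 (mod 49) gives 37t ≡ 24 (mod 49), and since 37⁻¹ ≡ 4 (mod 49), t ≡ 47. Hence S ≡ 23 + 37·47 = 1762 (mod 1813).
From S ≡ 1762 (mod 1813) write S = 1762 + 1813t. Substituting into S ≡ 6 (mod 25) gives 1813t ≡ 19 (mod 25), and since 13⁻¹ ≡ 2 (mod 25), t ≡ 13. Hence S ≡ 1762 + 1813·13 = 25331 (mod 45325).
From S ≡ 25331 (mod 45325) write S = 25331 + 45325t. Substituting into S ≡ 6 (mod 9) gives 45325t ≡ 1 (mod 9), and since 1⁻¹ ≡ 1 (mod 9), t ≡ 1. Hence S ≡ 25331 + 45325·1 = 70656 (mod 407925).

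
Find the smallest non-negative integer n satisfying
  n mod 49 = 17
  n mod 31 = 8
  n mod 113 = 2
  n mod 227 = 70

Combine the congruences pairwise.
From n ≡ 17 (mod 49) write n = 17 + 49t. Substituting into n ≡ 8 (mod 31) gives 49t ≡ 22 (mod 31), and since 18⁻¹ ≡ 19 (mod 31), t ≡ 15. Hence n ≡ 17 + 49·15 = 752 (mod 1519).
From n ≡ 752 (mod 1519) write n = 752 + 1519t. Substituting into n ≡ 2 (mod 113) gives 1519t ≡ 41 (mod 113), and since 50⁻¹ ≡ 52 (mod 113), t ≡ 98. Hence n ≡ 752 + 1519·98 = 149614 (mod 171647).
From n ≡ 149614 (mod 171647) write n = 149614 + 171647t. Substituting into n ≡ 70 (mod 227) gives 171647t ≡ 49 (mod 227), and since 35⁻¹ ≡ 13 (mod 227), t ≡ 183. Hence n ≡ 149614 + 171647·183 = 31561015 (mod 38963869).

31561015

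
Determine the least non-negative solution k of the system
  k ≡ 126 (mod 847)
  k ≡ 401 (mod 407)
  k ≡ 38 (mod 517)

Combine the congruences pairwise.
gcd(847, 407) = 11 and 11 | (401 − 126), so the pair is consistent; merging gives k ≡ 28077 (mod 31339), where 31339 = lcm(847, 407).
gcd(31339, 517) = 11 and 11 | (38 − 28077), so the pair is consistent; merging gives k ≡ 1438332 (mod 1472933), where 1472933 = lcm(31339, 517).
The solution is unique modulo lcm(847, 407, 517) = 1472933.

1438332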